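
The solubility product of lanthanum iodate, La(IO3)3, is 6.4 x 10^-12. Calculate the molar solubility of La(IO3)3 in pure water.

7.0 × 10^-4 M

La(IO3)3(s) <=> La^3+ + 3 IO3^-
Ksp = [La^3+][IO3^-]^3
If s mol/L of La(IO3)3 dissolves, [La^3+] = s and [IO3^-] = 3s.
Substituting: Ksp = s(3s)^3 = 27s^4
Solving, s = (6.4 x 10^-12/27)^(1/4) = 7.0 × 10^-4 M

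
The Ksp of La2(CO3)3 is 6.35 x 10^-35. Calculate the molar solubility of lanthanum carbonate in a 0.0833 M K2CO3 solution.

s ≈ 1.66e-16 M

La2(CO3)3(s) ⇌ 2 La^3+ + 3 CO3^2-
Ksp = [La^3+]^2[CO3^2-]^3
If s mol/L dissolves here, [La^3+] = 2s, [CO3^2-] = 0.0833 + 3s ≈ 0.0833 (since CO3^2- from K2CO3 dominates).
Ksp ≈ (2s)^2 × (0.0833)^3
s = 1.66 × 10^-16 M
Check: 3s = 5.0 × 10^-16 ≪ 0.0833, so the approximation is valid.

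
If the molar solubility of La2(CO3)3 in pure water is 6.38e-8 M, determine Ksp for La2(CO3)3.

La2(CO3)3(s) ⇌ 2 La^3+(aq) + 3 CO3^2-(aq)
For each mole of La2(CO3)3 that dissolves: [La^3+] = 2s, [CO3^2-] = 3s.
Ksp = [La^3+]^2[CO3^2-]^3
Substituting: Ksp = (2s)^2(3s)^3 = 108s^5
Ksp = 108 × (6.38 x 10^-8)^5 = 1.14 × 10^-34

Ksp = 1.14 x 10^-34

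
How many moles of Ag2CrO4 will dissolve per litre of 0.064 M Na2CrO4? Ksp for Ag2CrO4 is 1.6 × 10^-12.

s ≈ 2.5 x 10^-6 M

Ag2CrO4(s) ⇌ 2 Ag^+ + CrO4^2-
Ksp = [Ag^+]^2[CrO4^2-]
If s mol/L dissolves here, [Ag^+] = 2s, [CrO4^2-] = 0.064 + s ≈ 0.064 (since CrO4^2- from Na2CrO4 dominates).
Ksp ≈ (2s)^2 × 0.064
s = 2.5 × 10^-6 M
Check: s = 2.5 × 10^-6 ≪ 0.064, so the approximation is valid.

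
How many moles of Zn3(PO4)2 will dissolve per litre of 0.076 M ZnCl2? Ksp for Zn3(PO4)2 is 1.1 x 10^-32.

2.5 x 10^-15 M

Zn3(PO4)2(s) ⇌ 3 Zn^2+ + 2 PO4^3-
Ksp = [Zn^2+]^3[PO4^3-]^2
Let s be the molar solubility in this solution. [Zn^2+] = 0.076 + 3s ≈ 0.076, [PO4^3-] = 2s (Ksp is small, so little additional dissolves).
Ksp ≈ (0.076)^3 × (2s)^2
s = 2.5 x 10^-15 M
Check: 3s = 7.5 x 10^-15 ≪ 0.076, so the approximation is valid.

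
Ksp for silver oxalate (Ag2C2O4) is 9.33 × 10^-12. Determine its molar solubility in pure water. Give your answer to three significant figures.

s ≈ 1.33 × 10^-4 M

Ag2C2O4(s) <=> 2 Ag^+ + C2O4^2-
Ksp = [Ag^+]^2[C2O4^2-]
Let s = molar solubility. Then [Ag^+] = 2s and [C2O4^2-] = s.
Substituting: Ksp = (2s)^2s = 4s^3
s^3 = 9.33 × 10^-12 / 4, so s = 1.33 x 10^-4 M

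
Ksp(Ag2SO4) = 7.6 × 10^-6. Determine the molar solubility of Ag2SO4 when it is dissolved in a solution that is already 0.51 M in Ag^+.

2.9 × 10^-5 M

Ag2SO4(s) ⇌ 2 Ag^+ + SO4^2-
Ksp = [Ag^+]^2[SO4^2-]
If s mol/L dissolves here, [Ag^+] = 0.51 + 2s ≈ 0.51, [SO4^2-] = s (since the Ag^+ already present dominates).
Ksp ≈ (0.51)^2 × s
s = 2.9 × 10^-5 M
Check: 2s = 5.8 × 10^-5 ≪ 0.51, so the approximation is valid.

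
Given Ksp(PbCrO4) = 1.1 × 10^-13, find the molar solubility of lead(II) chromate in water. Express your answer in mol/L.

PbCrO4(s) ⇌ Pb^2+(aq) + CrO4^2-(aq)
Ksp = [Pb^2+][CrO4^2-]
For each mole of PbCrO4 that dissolves: [Pb^2+] = s, [CrO4^2-] = s.
Ksp = s × s = s^2
s = (1.1 × 10^-13)^(1/2) = 3.3 × 10^-7 M

s = 3.3 × 10^-7 M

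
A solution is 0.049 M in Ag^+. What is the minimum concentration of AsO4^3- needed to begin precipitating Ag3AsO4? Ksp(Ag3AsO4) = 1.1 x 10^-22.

Ag3AsO4(s) ⇌ 3 Ag^+(aq) + AsO4^3-(aq)
Ksp = [Ag^+]^3[AsO4^3-]
Precipitation begins when Q = Ksp. With [Ag^+] = 0.049 M:
1.1 x 10^-22 = (0.049)^3 × [AsO4^3-]
[AsO4^3-] = (1.1 x 10^-22 / 1.18 x 10^-4) = 9.3 × 10^-19 M

[AsO4^3-] = 9.3 x 10^-19 M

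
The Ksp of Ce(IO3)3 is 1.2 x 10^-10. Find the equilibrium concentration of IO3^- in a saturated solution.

Ce(IO3)3(s) ⇌ Ce^3+(aq) + 3 IO3^-(aq)
Ksp = [Ce^3+][IO3^-]^3
If s mol/L of Ce(IO3)3 dissolves, [Ce^3+] = s and [IO3^-] = 3s.
So Ksp = s × (3s)^3 = 27s^4
Solving, s = (1.2 x 10^-10/27)^(1/4) = 1.45 × 10^-3 M
[IO3^-] = 3s = 4.4 × 10^-3 M

[IO3^-] ≈ 4.4e-3 M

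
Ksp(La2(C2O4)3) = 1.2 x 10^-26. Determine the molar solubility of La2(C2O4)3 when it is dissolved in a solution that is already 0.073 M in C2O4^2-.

s = 2.8e-12 M

La2(C2O4)3(s) ⇌ 2 La^3+(aq) + 3 C2O4^2-(aq)
Ksp = [La^3+]^2[C2O4^2-]^3
Let s be the molar solubility in this solution. [La^3+] = 2s, [C2O4^2-] = 0.073 + 3s ≈ 0.073 (common-ion effect: C2O4^2- is already 0.073 M).
Ksp ≈ (2s)^2 × (0.073)^3
s = 2.8 × 10^-12 M
Check: 3s = 8.3 × 10^-12 ≪ 0.073, so the approximation is valid.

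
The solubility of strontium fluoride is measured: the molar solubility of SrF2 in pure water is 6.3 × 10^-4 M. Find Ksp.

Ksp = 1.0e-9

SrF2(s) ⇌ Sr^2+(aq) + 2 F^-(aq)
For each mole of SrF2 that dissolves: [Sr^2+] = s, [F^-] = 2s.
Ksp = [Sr^2+][F^-]^2
Ksp = s(2s)^2 = 4s^3
Ksp = 4 × (6.3 x 10^-4)^3 = 1.0 x 10^-9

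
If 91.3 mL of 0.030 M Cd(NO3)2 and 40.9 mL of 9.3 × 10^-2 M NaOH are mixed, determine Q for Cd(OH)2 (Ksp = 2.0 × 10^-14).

Total volume = 91.3 + 40.9 = 132.2 mL.
[Cd^2+] = 3.0 × 10^-2 × (91.3/132.2) = 2.07 x 10^-2 M
[OH^-] = 9.3 x 10^-2 × (40.9/132.2) = 2.88 x 10^-2 M
Cd(OH)2(s) ⇌ Cd^2+ + 2 OH^-, so Q = [Cd^2+][OH^-]^2
Q = (2.07 × 10^-2)(2.88 × 10^-2)^2 = 1.7 × 10^-5
Q > Ksp, so Cd(OH)2 will precipitate.

Q = 1.7 × 10^-5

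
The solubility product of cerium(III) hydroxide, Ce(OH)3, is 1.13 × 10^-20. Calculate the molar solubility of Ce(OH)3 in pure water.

s ≈ 4.52e-6 M

Ce(OH)3(s) ⇌ Ce^3+ + 3 OH^-
Ksp = [Ce^3+][OH^-]^3
If s mol/L of Ce(OH)3 dissolves, [Ce^3+] = s and [OH^-] = 3s.
So Ksp = s × (3s)^3 = 27s^4
s = (1.13 × 10^-20 / 27)^(1/4) = 4.52 × 10^-6 M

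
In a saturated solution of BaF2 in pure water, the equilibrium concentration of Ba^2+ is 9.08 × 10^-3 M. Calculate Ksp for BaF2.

BaF2(s) ⇌ Ba^2+ + 2 F^-
Stoichiometry gives [F^-] = (2/1)[Ba^2+] = 1.816 × 10^-2 M.
Ksp = [Ba^2+][F^-]^2
Ksp = 9.08 × 10^-3 × (1.816 × 10^-2)^2 = 2.99 × 10^-6

Ksp = 2.99 × 10^-6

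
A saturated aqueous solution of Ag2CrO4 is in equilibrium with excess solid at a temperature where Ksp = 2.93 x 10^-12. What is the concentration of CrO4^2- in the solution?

Ag2CrO4(s) ⇌ 2 Ag^+(aq) + CrO4^2-(aq)
Ksp = [Ag^+]^2[CrO4^2-]
For each mole of Ag2CrO4 that dissolves: [Ag^+] = 2s, [CrO4^2-] = s.
Ksp = (2s)^2s = 4s^3
Solving, s = (2.93 x 10^-12/4)^(1/3) = 9.014 × 10^-5 M
[CrO4^2-] = s = 9.01 × 10^-5 M

[CrO4^2-] ≈ 9.01e-5 M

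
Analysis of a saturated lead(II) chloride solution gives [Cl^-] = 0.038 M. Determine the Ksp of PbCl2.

PbCl2(s) ⇌ Pb^2+(aq) + 2 Cl^-(aq)
Stoichiometry gives [Pb^2+] = (1/2)[Cl^-] = 1.90 x 10^-2 M.
Ksp = [Pb^2+][Cl^-]^2
Ksp = 1.90 × 10^-2 × (3.8 × 10^-2)^2 = 2.7 × 10^-5

Ksp = 2.7e-5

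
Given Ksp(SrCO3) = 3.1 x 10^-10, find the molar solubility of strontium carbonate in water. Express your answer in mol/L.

s = 1.8e-5 M

SrCO3(s) ⇌ Sr^2+ + CO3^2-
Ksp = [Sr^2+][CO3^2-]
Let s = molar solubility. Then [Sr^2+] = s and [CO3^2-] = s.
Ksp = s^2
s = √(3.1 x 10^-10) = 1.8 × 10^-5 M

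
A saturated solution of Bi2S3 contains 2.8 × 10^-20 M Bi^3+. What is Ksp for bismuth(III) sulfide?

Bi2S3(s) ⇌ 2 Bi^3+(aq) + 3 S^2-(aq)
Stoichiometry gives [S^2-] = (3/2)[Bi^3+] = 4.20 × 10^-20 M.
Ksp = [Bi^3+]^2[S^2-]^3
Ksp = (2.8 × 10^-20)^2 × (4.20 × 10^-20)^3 = 5.8 × 10^-98

Ksp ≈ 5.8 × 10^-98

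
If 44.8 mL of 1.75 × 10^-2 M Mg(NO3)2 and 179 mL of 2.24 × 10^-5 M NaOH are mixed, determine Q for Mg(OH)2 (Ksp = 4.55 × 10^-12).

Q ≈ 1.12 × 10^-12

Total volume = 44.8 + 179 = 223.8 mL.
[Mg^2+] = 1.75 × 10^-2 × (44.8/223.8) = 3.503 × 10^-3 M
[OH^-] = 2.24 × 10^-5 × (179/223.8) = 1.792 x 10^-5 M
Mg(OH)2(s) ⇌ Mg^2+(aq) + 2 OH^-(aq), so Q = [Mg^2+][OH^-]^2
Q = (3.503 x 10^-3)(1.792 × 10^-5)^2 = 1.12 x 10^-12
Q < Ksp, so no precipitate of Mg(OH)2 forms.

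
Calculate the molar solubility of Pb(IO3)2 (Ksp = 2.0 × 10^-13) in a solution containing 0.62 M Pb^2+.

s = 2.8e-7 M

Pb(IO3)2(s) <=> Pb^2+(aq) + 2 IO3^-(aq)
Ksp = [Pb^2+][IO3^-]^2
Let s be the molar solubility in this solution. [Pb^2+] = 0.62 + s ≈ 0.62, [IO3^-] = 2s (common-ion effect: Pb^2+ is already 0.62 M).
Ksp ≈ 0.62 × (2s)^2
s = 2.8 × 10^-7 M
Check: s = 2.8 × 10^-7 ≪ 0.62, so the approximation is valid.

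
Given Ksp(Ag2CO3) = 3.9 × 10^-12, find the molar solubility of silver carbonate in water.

s = 9.9 x 10^-5 M

Ag2CO3(s) ⇌ 2 Ag^+ + CO3^2-
Ksp = [Ag^+]^2[CO3^2-]
With molar solubility s: [Ag^+] = 2s, [CO3^2-] = s.
Substituting: Ksp = (2s)^2s = 4s^3
s^3 = 3.9 × 10^-12 / 4, so s = 9.9 × 10^-5 M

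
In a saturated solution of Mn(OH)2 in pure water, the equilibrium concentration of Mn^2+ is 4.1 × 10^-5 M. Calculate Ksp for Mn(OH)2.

Ksp = 2.8e-13

Mn(OH)2(s) ⇌ Mn^2+ + 2 OH^-
Stoichiometry gives [OH^-] = (2/1)[Mn^2+] = 8.20 × 10^-5 M.
Ksp = [Mn^2+][OH^-]^2
Ksp = 4.1 × 10^-5 × (8.20 × 10^-5)^2 = 2.8 × 10^-13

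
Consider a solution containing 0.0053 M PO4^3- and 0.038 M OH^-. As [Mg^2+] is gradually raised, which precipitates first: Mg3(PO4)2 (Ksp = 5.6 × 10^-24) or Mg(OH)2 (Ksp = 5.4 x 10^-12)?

Precipitation of each salt starts when its ion product equals its Ksp.
For Mg3(PO4)2: 5.6 × 10^-24 = (0.0053)^2 × [Mg^2+]^3  ⇒  [Mg^2+] = 5.8 x 10^-7 M.
For Mg(OH)2: 5.4 x 10^-12 = (0.038)^2 × [Mg^2+]  ⇒  [Mg^2+] = 3.7 × 10^-9 M.
The salt with the lower threshold [Mg^2+] precipitates first: Mg(OH)2.

Mg(OH)2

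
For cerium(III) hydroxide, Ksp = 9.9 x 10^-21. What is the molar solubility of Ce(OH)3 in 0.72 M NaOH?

s ≈ 2.7 x 10^-20 M

Ce(OH)3(s) ⇌ Ce^3+(aq) + 3 OH^-(aq)
Ksp = [Ce^3+][OH^-]^3
If s mol/L dissolves here, [Ce^3+] = s, [OH^-] = 0.72 + 3s ≈ 0.72 (Ksp is small, so little additional dissolves).
Ksp ≈ s × (0.72)^3
s = 2.7 × 10^-20 M
Check: 3s = 8.0 x 10^-20 ≪ 0.72, so the approximation is valid.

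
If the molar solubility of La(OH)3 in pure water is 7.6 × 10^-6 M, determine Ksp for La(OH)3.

Ksp ≈ 9.0 × 10^-20

La(OH)3(s) ⇌ La^3+ + 3 OH^-
If s mol/L of La(OH)3 dissolves, [La^3+] = s and [OH^-] = 3s.
Ksp = [La^3+][OH^-]^3
Ksp = s(3s)^3 = 27s^4
Ksp = 27 × (7.6 × 10^-6)^4 = 9.0 x 10^-20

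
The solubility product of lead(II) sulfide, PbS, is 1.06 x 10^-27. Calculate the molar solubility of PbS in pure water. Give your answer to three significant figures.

PbS(s) ⇌ Pb^2+(aq) + S^2-(aq)
Ksp = [Pb^2+][S^2-]
Let s = molar solubility. Then [Pb^2+] = s and [S^2-] = s.
Ksp = s × s = s^2
s = (1.06 x 10^-27)^(1/2) = 3.26 × 10^-14 M

s = 3.26 x 10^-14 M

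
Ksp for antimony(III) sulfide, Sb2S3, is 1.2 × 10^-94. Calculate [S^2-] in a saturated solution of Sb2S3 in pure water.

Sb2S3(s) ⇌ 2 Sb^3+ + 3 S^2-
Ksp = [Sb^3+]^2[S^2-]^3
Let s = molar solubility. Then [Sb^3+] = 2s and [S^2-] = 3s.
Substituting: Ksp = (2s)^2(3s)^3 = 108s^5
Solving, s = (1.2 × 10^-94/108)^(1/5) = 6.44 × 10^-20 M
[S^2-] = 3s = 1.9 × 10^-19 M

[S^2-] ≈ 1.9 × 10^-19 M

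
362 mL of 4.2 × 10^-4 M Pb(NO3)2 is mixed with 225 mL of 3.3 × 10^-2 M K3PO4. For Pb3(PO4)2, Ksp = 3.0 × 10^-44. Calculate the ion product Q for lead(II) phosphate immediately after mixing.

Total volume = 362 + 225 = 587 mL.
[Pb^2+] = 4.2 × 10^-4 × (362/587) = 2.59 × 10^-4 M
[PO4^3-] = 3.3 x 10^-2 × (225/587) = 1.26 × 10^-2 M
Pb3(PO4)2(s) <=> 3 Pb^2+ + 2 PO4^3-, so Q = [Pb^2+]^3[PO4^3-]^2
Q = (2.59 × 10^-4)^3(1.26 × 10^-2)^2 = 2.8 × 10^-15
Q > Ksp, so Pb3(PO4)2 will precipitate.

Q = 2.8e-15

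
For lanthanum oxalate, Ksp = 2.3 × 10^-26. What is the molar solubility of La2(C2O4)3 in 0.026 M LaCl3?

La2(C2O4)3(s) ⇌ 2 La^3+ + 3 C2O4^2-
Ksp = [La^3+]^2[C2O4^2-]^3
If s mol/L dissolves here, [La^3+] = 0.026 + 2s ≈ 0.026, [C2O4^2-] = 3s (common-ion effect: La^3+ is already 0.026 M).
Ksp ≈ (0.026)^2 × (3s)^3
s = 1.1 × 10^-8 M
Check: 2s = 2.2 × 10^-8 ≪ 0.026, so the approximation is valid.

s = 1.1e-8 M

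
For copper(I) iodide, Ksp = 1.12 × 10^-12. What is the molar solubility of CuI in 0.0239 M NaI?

CuI(s) ⇌ Cu^+(aq) + I^-(aq)
Ksp = [Cu^+][I^-]
Let s be the molar solubility in this solution. [Cu^+] = s, [I^-] = 0.0239 + s ≈ 0.0239 (Ksp is small, so little additional dissolves).
Ksp ≈ s × 0.0239
s = 4.69 × 10^-11 M
Check: s = 4.7 × 10^-11 ≪ 0.0239, so the approximation is valid.

4.69e-11 M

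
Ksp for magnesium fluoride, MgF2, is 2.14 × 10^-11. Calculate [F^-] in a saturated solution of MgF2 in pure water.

MgF2(s) <=> Mg^2+(aq) + 2 F^-(aq)
Ksp = [Mg^2+][F^-]^2
With molar solubility s: [Mg^2+] = s, [F^-] = 2s.
So Ksp = s × (2s)^2 = 4s^3
Solving, s = (2.14 × 10^-11/4)^(1/3) = 1.749 × 10^-4 M
[F^-] = 2s = 3.50 × 10^-4 M

[F^-] ≈ 3.50 x 10^-4 M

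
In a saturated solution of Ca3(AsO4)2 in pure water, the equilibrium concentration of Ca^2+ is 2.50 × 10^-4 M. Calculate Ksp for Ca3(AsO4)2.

Ksp = 4.34e-19

Ca3(AsO4)2(s) ⇌ 3 Ca^2+ + 2 AsO4^3-
Stoichiometry gives [AsO4^3-] = (2/3)[Ca^2+] = 1.667 x 10^-4 M.
Ksp = [Ca^2+]^3[AsO4^3-]^2
Ksp = (2.50 x 10^-4)^3 × (1.667 × 10^-4)^2 = 4.34 × 10^-19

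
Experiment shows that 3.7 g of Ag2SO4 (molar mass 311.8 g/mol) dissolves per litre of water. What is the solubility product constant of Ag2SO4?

Molar solubility s = (3.7 g/L) / (311.8 g/mol) = 1.19 × 10^-2 M.
Ag2SO4(s) ⇌ 2 Ag^+(aq) + SO4^2-(aq)
If s mol/L of Ag2SO4 dissolves, [Ag^+] = 2s and [SO4^2-] = s.
Ksp = [Ag^+]^2[SO4^2-]
So Ksp = (2s)^2 × s = 4s^3
Ksp = 4 × (1.19 x 10^-2)^3 = 6.7 x 10^-6

6.7 × 10^-6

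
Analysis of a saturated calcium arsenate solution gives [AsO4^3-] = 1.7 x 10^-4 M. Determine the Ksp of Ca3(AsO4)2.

Ca3(AsO4)2(s) ⇌ 3 Ca^2+ + 2 AsO4^3-
Stoichiometry gives [Ca^2+] = (3/2)[AsO4^3-] = 2.55 × 10^-4 M.
Ksp = [Ca^2+]^3[AsO4^3-]^2
Ksp = (2.55 × 10^-4)^3 × (1.7 × 10^-4)^2 = 4.8 x 10^-19

Ksp = 4.8e-19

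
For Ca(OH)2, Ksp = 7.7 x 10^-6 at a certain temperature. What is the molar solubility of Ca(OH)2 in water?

s = 0.012 M

Ca(OH)2(s) ⇌ Ca^2+ + 2 OH^-
Ksp = [Ca^2+][OH^-]^2
With molar solubility s: [Ca^2+] = s, [OH^-] = 2s.
Substituting: Ksp = s(2s)^2 = 4s^3
s = (7.7 x 10^-6 / 4)^(1/3) = 1.2 × 10^-2 M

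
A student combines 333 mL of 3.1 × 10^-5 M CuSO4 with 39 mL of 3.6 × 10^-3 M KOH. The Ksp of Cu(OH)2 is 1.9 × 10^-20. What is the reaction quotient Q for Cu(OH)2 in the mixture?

Q = 4.0 × 10^-12

Total volume = 333 + 39 = 372 mL.
[Cu^2+] = 3.1 x 10^-5 × (333/372) = 2.78 x 10^-5 M
[OH^-] = 3.6 x 10^-3 × (39/372) = 3.77 × 10^-4 M
Cu(OH)2(s) <=> Cu^2+(aq) + 2 OH^-(aq), so Q = [Cu^2+][OH^-]^2
Q = (2.78 × 10^-5)(3.77 x 10^-4)^2 = 4.0 × 10^-12
Q > Ksp, so Cu(OH)2 will precipitate.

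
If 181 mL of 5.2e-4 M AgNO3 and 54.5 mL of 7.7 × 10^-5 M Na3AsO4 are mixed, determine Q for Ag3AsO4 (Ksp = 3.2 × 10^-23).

1.1 × 10^-15

Total volume = 181 + 54.5 = 235.5 mL.
[Ag^+] = 5.2 × 10^-4 × (181/235.5) = 4.00 x 10^-4 M
[AsO4^3-] = 7.7 × 10^-5 × (54.5/235.5) = 1.78 x 10^-5 M
Ag3AsO4(s) ⇌ 3 Ag^+ + AsO4^3-, so Q = [Ag^+]^3[AsO4^3-]
Q = (4.00 x 10^-4)^3(1.78 x 10^-5) = 1.1 x 10^-15
Q > Ksp, so Ag3AsO4 will precipitate.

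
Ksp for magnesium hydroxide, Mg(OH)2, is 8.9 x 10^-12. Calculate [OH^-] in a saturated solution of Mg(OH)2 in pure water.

Mg(OH)2(s) ⇌ Mg^2+ + 2 OH^-
Ksp = [Mg^2+][OH^-]^2
With molar solubility s: [Mg^2+] = s, [OH^-] = 2s.
Ksp = s(2s)^2 = 4s^3
s = (8.9 x 10^-12 / 4)^(1/3) = 1.31 × 10^-4 M
[OH^-] = 2s = 2.6 × 10^-4 M

[OH^-] = 2.6 × 10^-4 M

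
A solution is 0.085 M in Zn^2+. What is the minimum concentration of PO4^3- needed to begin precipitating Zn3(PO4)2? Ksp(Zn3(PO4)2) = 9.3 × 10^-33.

3.9e-15 M

Zn3(PO4)2(s) ⇌ 3 Zn^2+(aq) + 2 PO4^3-(aq)
Ksp = [Zn^2+]^3[PO4^3-]^2
Precipitation begins when Q = Ksp. With [Zn^2+] = 0.085 M:
9.3 × 10^-33 = (0.085)^3 × [PO4^3-]^2
[PO4^3-] = (9.3 × 10^-33 / 6.14 × 10^-4)^(1/2) = 3.9 x 10^-15 M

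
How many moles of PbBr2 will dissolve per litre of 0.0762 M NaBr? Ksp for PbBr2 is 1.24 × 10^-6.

PbBr2(s) ⇌ Pb^2+ + 2 Br^-
Ksp = [Pb^2+][Br^-]^2
Let s be the molar solubility in this solution. [Pb^2+] = s, [Br^-] = 0.0762 + 2s ≈ 0.0762 (common-ion effect: Br^- is already 0.0762 M).
Ksp ≈ s × (0.0762)^2
s = 2.14 × 10^-4 M
Check: 2s = 4.3 x 10^-4 ≪ 0.0762, so the approximation is valid.

s = 2.14 × 10^-4 M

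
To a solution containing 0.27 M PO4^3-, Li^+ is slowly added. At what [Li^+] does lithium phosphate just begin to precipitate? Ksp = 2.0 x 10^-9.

[Li^+] = 1.9 x 10^-3 M

Li3PO4(s) ⇌ 3 Li^+ + PO4^3-
Ksp = [Li^+]^3[PO4^3-]
Precipitation begins when Q = Ksp. With [PO4^3-] = 0.27 M:
2.0 x 10^-9 = (0.27) × [Li^+]^3
[Li^+] = (2.0 x 10^-9 / 2.7 x 10^-1)^(1/3) = 1.9 x 10^-3 M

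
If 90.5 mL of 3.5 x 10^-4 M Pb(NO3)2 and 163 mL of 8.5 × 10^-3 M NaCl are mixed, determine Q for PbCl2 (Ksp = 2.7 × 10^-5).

Q ≈ 3.7 x 10^-9

Total volume = 90.5 + 163 = 253.5 mL.
[Pb^2+] = 3.5 × 10^-4 × (90.5/253.5) = 1.25 x 10^-4 M
[Cl^-] = 8.5 × 10^-3 × (163/253.5) = 5.47 × 10^-3 M
PbCl2(s) ⇌ Pb^2+(aq) + 2 Cl^-(aq), so Q = [Pb^2+][Cl^-]^2
Q = (1.25 × 10^-4)(5.47 × 10^-3)^2 = 3.7 × 10^-9
Q < Ksp, so no precipitate of PbCl2 forms.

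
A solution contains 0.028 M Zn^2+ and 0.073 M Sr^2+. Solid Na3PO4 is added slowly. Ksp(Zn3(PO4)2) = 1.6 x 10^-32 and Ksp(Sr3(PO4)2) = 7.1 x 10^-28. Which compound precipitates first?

Each salt begins to precipitate when Q = Ksp, i.e. when [PO4^3-] reaches its threshold.
For Zn3(PO4)2: 1.6 x 10^-32 = (0.028)^3 × [PO4^3-]^2  ⇒  [PO4^3-] = 2.7 × 10^-14 M.
For Sr3(PO4)2: 7.1 x 10^-28 = (0.073)^3 × [PO4^3-]^2  ⇒  [PO4^3-] = 1.4 × 10^-12 M.
The salt with the lower threshold [PO4^3-] precipitates first: Zn3(PO4)2.

Zn3(PO4)2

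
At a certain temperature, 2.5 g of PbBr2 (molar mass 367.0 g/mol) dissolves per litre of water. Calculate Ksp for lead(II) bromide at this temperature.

Ksp = 1.3 x 10^-6

Molar solubility s = (2.5 g/L) / (367.0 g/mol) = 6.81 x 10^-3 M.
PbBr2(s) ⇌ Pb^2+ + 2 Br^-
For each mole of PbBr2 that dissolves: [Pb^2+] = s, [Br^-] = 2s.
Ksp = [Pb^2+][Br^-]^2
Ksp = s(2s)^2 = 4s^3
With s = 6.81 × 10^-3: Ksp = 1.3 × 10^-6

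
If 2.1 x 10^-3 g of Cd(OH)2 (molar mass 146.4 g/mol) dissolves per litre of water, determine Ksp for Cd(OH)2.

1.2 x 10^-14

Molar solubility s = (2.1 x 10^-3 g/L) / (146.4 g/mol) = 1.43 x 10^-5 M.
Cd(OH)2(s) <=> Cd^2+ + 2 OH^-
With molar solubility s: [Cd^2+] = s, [OH^-] = 2s.
Ksp = [Cd^2+][OH^-]^2
Ksp = s(2s)^2 = 4s^3
With s = 1.43 × 10^-5: Ksp = 1.2 × 10^-14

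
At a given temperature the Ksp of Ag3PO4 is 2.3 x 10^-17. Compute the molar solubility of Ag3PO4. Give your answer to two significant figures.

s ≈ 3.0 x 10^-5 M

Ag3PO4(s) <=> 3 Ag^+(aq) + PO4^3-(aq)
Ksp = [Ag^+]^3[PO4^3-]
Let s = molar solubility. Then [Ag^+] = 3s and [PO4^3-] = s.
So Ksp = (3s)^3 × s = 27s^4
Solving, s = (2.3 x 10^-17/27)^(1/4) = 3.0 × 10^-5 M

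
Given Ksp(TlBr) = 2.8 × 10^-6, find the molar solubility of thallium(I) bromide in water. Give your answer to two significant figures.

TlBr(s) ⇌ Tl^+(aq) + Br^-(aq)
Ksp = [Tl^+][Br^-]
With molar solubility s: [Tl^+] = s, [Br^-] = s.
Ksp = s × s = s^2
s = (2.8 × 10^-6)^(1/2) = 1.7 × 10^-3 M

1.7 x 10^-3 M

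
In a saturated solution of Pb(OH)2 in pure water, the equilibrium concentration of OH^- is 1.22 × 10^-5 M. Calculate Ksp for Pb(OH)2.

Ksp = 9.08 × 10^-16

Pb(OH)2(s) <=> Pb^2+ + 2 OH^-
Stoichiometry gives [Pb^2+] = (1/2)[OH^-] = 6.100 x 10^-6 M.
Ksp = [Pb^2+][OH^-]^2
Ksp = 6.100 x 10^-6 × (1.22 × 10^-5)^2 = 9.08 × 10^-16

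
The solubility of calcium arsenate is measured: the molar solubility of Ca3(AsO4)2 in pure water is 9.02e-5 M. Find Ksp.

Ca3(AsO4)2(s) <=> 3 Ca^2+(aq) + 2 AsO4^3-(aq)
If s mol/L of Ca3(AsO4)2 dissolves, [Ca^2+] = 3s and [AsO4^3-] = 2s.
Ksp = [Ca^2+]^3[AsO4^3-]^2
So Ksp = (3s)^3 × (2s)^2 = 108s^5
With s = 9.02 × 10^-5: Ksp = 6.45 × 10^-19

Ksp = 6.45e-19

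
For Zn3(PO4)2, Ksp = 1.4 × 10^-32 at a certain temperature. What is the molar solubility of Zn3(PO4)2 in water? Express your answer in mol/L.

Zn3(PO4)2(s) ⇌ 3 Zn^2+ + 2 PO4^3-
Ksp = [Zn^2+]^3[PO4^3-]^2
With molar solubility s: [Zn^2+] = 3s, [PO4^3-] = 2s.
Substituting: Ksp = (3s)^3(2s)^2 = 108s^5
s = (1.4 × 10^-32 / 108)^(1/5) = 1.7 x 10^-7 M

s = 1.7 × 10^-7 M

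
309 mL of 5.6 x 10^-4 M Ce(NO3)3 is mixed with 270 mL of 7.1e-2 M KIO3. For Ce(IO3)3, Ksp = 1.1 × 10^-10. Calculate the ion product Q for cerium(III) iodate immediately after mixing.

Q = 1.1 × 10^-8

Total volume = 309 + 270 = 579 mL.
[Ce^3+] = 5.6 × 10^-4 × (309/579) = 2.99 × 10^-4 M
[IO3^-] = 7.1 x 10^-2 × (270/579) = 3.31 x 10^-2 M
Ce(IO3)3(s) ⇌ Ce^3+(aq) + 3 IO3^-(aq), so Q = [Ce^3+][IO3^-]^3
Q = (2.99 × 10^-4)(3.31 × 10^-2)^3 = 1.1 x 10^-8
Q > Ksp, so Ce(IO3)3 will precipitate.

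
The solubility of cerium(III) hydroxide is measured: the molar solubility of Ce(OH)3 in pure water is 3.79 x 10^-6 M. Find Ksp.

Ce(OH)3(s) <=> Ce^3+(aq) + 3 OH^-(aq)
If s mol/L of Ce(OH)3 dissolves, [Ce^3+] = s and [OH^-] = 3s.
Ksp = [Ce^3+][OH^-]^3
So Ksp = s × (3s)^3 = 27s^4
With s = 3.79 × 10^-6: Ksp = 5.57 × 10^-21

Ksp = 5.57e-21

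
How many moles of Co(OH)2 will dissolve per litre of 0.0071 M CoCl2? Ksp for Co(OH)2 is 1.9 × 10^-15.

s ≈ 2.6 × 10^-7 M

Co(OH)2(s) <=> Co^2+(aq) + 2 OH^-(aq)
Ksp = [Co^2+][OH^-]^2
Let s be the molar solubility in this solution. [Co^2+] = 0.0071 + s ≈ 0.0071, [OH^-] = 2s (since Co^2+ from CoCl2 dominates).
Ksp ≈ 0.0071 × (2s)^2
s = 2.6 × 10^-7 M
Check: s = 2.6 × 10^-7 ≪ 0.0071, so the approximation is valid.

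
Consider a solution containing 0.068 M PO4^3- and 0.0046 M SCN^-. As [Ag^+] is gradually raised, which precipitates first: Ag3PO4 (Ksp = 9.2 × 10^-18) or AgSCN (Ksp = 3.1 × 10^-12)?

Each salt begins to precipitate when Q = Ksp, i.e. when [Ag^+] reaches its threshold.
For Ag3PO4: 9.2 × 10^-18 = 0.068 × [Ag^+]^3  ⇒  [Ag^+] = 5.1 × 10^-6 M.
For AgSCN: 3.1 × 10^-12 = 0.0046 × [Ag^+]  ⇒  [Ag^+] = 6.7 × 10^-10 M.
The salt with the lower threshold [Ag^+] precipitates first: AgSCN.

AgSCN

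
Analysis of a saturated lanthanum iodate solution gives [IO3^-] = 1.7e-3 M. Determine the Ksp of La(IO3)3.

2.8 x 10^-12

La(IO3)3(s) ⇌ La^3+ + 3 IO3^-
Stoichiometry gives [La^3+] = (1/3)[IO3^-] = 5.67 × 10^-4 M.
Ksp = [La^3+][IO3^-]^3
Ksp = 5.67 x 10^-4 × (1.7 × 10^-3)^3 = 2.8 × 10^-12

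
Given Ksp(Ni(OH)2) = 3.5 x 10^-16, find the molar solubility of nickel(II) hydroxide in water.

Ni(OH)2(s) ⇌ Ni^2+ + 2 OH^-
Ksp = [Ni^2+][OH^-]^2
If s mol/L of Ni(OH)2 dissolves, [Ni^2+] = s and [OH^-] = 2s.
Substituting: Ksp = s(2s)^2 = 4s^3
s = (3.5 x 10^-16 / 4)^(1/3) = 4.4 × 10^-6 M

s ≈ 4.4 × 10^-6 M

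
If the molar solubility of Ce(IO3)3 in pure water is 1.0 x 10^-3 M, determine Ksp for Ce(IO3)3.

Ksp ≈ 2.7 x 10^-11

Ce(IO3)3(s) ⇌ Ce^3+(aq) + 3 IO3^-(aq)
Let s = molar solubility. Then [Ce^3+] = s and [IO3^-] = 3s.
Ksp = [Ce^3+][IO3^-]^3
Ksp = s(3s)^3 = 27s^4
With s = 1.0 × 10^-3: Ksp = 2.7 × 10^-11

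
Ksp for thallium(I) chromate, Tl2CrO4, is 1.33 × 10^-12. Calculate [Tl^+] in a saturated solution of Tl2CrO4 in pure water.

[Tl^+] = 1.39 × 10^-4 M

Tl2CrO4(s) ⇌ 2 Tl^+ + CrO4^2-
Ksp = [Tl^+]^2[CrO4^2-]
If s mol/L of Tl2CrO4 dissolves, [Tl^+] = 2s and [CrO4^2-] = s.
Substituting: Ksp = (2s)^2s = 4s^3
Solving, s = (1.33 × 10^-12/4)^(1/3) = 6.928 × 10^-5 M
[Tl^+] = 2s = 1.39 x 10^-4 M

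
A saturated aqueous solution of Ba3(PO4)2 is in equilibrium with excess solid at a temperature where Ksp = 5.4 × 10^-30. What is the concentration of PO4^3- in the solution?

[PO4^3-] = 1.1 x 10^-6 M

Ba3(PO4)2(s) <=> 3 Ba^2+ + 2 PO4^3-
Ksp = [Ba^2+]^3[PO4^3-]^2
For each mole of Ba3(PO4)2 that dissolves: [Ba^2+] = 3s, [PO4^3-] = 2s.
Ksp = (3s)^3(2s)^2 = 108s^5
s = (5.4 × 10^-30 / 108)^(1/5) = 5.49 × 10^-7 M
[PO4^3-] = 2s = 1.1 × 10^-6 M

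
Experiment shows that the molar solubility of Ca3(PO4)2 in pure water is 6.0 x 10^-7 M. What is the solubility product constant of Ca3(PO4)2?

Ca3(PO4)2(s) ⇌ 3 Ca^2+(aq) + 2 PO4^3-(aq)
If s mol/L of Ca3(PO4)2 dissolves, [Ca^2+] = 3s and [PO4^3-] = 2s.
Ksp = [Ca^2+]^3[PO4^3-]^2
Substituting: Ksp = (3s)^3(2s)^2 = 108s^5
Ksp = 108 × (6.0 x 10^-7)^5 = 8.4 × 10^-30

8.4e-30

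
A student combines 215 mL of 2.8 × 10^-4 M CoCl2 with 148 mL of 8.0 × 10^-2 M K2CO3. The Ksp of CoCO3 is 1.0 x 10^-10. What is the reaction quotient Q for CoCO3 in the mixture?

5.4e-6

Total volume = 215 + 148 = 363 mL.
[Co^2+] = 2.8 × 10^-4 × (215/363) = 1.66 x 10^-4 M
[CO3^2-] = 8.0 x 10^-2 × (148/363) = 3.26 x 10^-2 M
CoCO3(s) ⇌ Co^2+(aq) + CO3^2-(aq), so Q = [Co^2+][CO3^2-]
Q = (1.66 x 10^-4)(3.26 × 10^-2) = 5.4 x 10^-6
Q > Ksp, so CoCO3 will precipitate.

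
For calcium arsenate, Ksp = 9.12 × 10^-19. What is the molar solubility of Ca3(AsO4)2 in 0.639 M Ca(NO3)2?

s = 9.35e-10 M

Ca3(AsO4)2(s) ⇌ 3 Ca^2+(aq) + 2 AsO4^3-(aq)
Ksp = [Ca^2+]^3[AsO4^3-]^2
Let s = moles of Ca3(AsO4)2 that dissolve per litre. [Ca^2+] = 0.639 + 3s ≈ 0.639, [AsO4^3-] = 2s (since Ca^2+ from Ca(NO3)2 dominates).
Ksp ≈ (0.639)^3 × (2s)^2
s = 9.35 × 10^-10 M
Check: 3s = 2.8 x 10^-9 ≪ 0.639, so the approximation is valid.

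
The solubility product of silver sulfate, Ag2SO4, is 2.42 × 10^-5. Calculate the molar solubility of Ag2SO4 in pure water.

Ag2SO4(s) ⇌ 2 Ag^+(aq) + SO4^2-(aq)
Ksp = [Ag^+]^2[SO4^2-]
For each mole of Ag2SO4 that dissolves: [Ag^+] = 2s, [SO4^2-] = s.
Substituting: Ksp = (2s)^2s = 4s^3
s^3 = 2.42 × 10^-5 / 4, so s = 1.82 × 10^-2 M

s = 1.82e-2 M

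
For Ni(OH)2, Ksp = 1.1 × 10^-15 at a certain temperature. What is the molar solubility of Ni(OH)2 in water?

Ni(OH)2(s) <=> Ni^2+ + 2 OH^-
Ksp = [Ni^2+][OH^-]^2
If s mol/L of Ni(OH)2 dissolves, [Ni^2+] = s and [OH^-] = 2s.
Ksp = s(2s)^2 = 4s^3
s^3 = 1.1 × 10^-15 / 4, so s = 6.5 x 10^-6 M

s = 6.5e-6 M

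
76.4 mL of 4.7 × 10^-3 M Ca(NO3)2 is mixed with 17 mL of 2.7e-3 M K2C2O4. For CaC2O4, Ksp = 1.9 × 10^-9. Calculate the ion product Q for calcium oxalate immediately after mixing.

Total volume = 76.4 + 17 = 93.4 mL.
[Ca^2+] = 4.7 x 10^-3 × (76.4/93.4) = 3.84 × 10^-3 M
[C2O4^2-] = 2.7 × 10^-3 × (17/93.4) = 4.91 × 10^-4 M
CaC2O4(s) ⇌ Ca^2+ + C2O4^2-, so Q = [Ca^2+][C2O4^2-]
Q = (3.84 x 10^-3)(4.91 × 10^-4) = 1.9 x 10^-6
Q > Ksp, so CaC2O4 will precipitate.

1.9e-6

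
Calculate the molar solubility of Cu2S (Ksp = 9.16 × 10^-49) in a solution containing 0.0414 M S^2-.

Cu2S(s) ⇌ 2 Cu^+(aq) + S^2-(aq)
Ksp = [Cu^+]^2[S^2-]
Let s be the molar solubility in this solution. [Cu^+] = 2s, [S^2-] = 0.0414 + s ≈ 0.0414 (common-ion effect: S^2- is already 0.0414 M).
Ksp ≈ (2s)^2 × 0.0414
s = 2.35 × 10^-24 M
Check: s = 2.4 x 10^-24 ≪ 0.0414, so the approximation is valid.

s ≈ 2.35 × 10^-24 M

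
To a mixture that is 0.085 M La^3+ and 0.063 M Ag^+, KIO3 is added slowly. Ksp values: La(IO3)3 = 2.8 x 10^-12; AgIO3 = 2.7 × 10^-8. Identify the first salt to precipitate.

AgIO3

Precipitation of each salt starts when its ion product equals its Ksp.
For La(IO3)3: 2.8 x 10^-12 = 0.085 × [IO3^-]^3  ⇒  [IO3^-] = 3.2 x 10^-4 M.
For AgIO3: 2.7 × 10^-8 = 0.063 × [IO3^-]  ⇒  [IO3^-] = 4.3 x 10^-7 M.
The salt with the lower threshold [IO3^-] precipitates first: AgIO3.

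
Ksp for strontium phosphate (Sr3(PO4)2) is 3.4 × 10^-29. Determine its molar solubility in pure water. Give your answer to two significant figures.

Sr3(PO4)2(s) ⇌ 3 Sr^2+ + 2 PO4^3-
Ksp = [Sr^2+]^3[PO4^3-]^2
With molar solubility s: [Sr^2+] = 3s, [PO4^3-] = 2s.
Substituting: Ksp = (3s)^3(2s)^2 = 108s^5
s^5 = 3.4 × 10^-29 / 108, so s = 7.9 × 10^-7 M

7.9e-7 M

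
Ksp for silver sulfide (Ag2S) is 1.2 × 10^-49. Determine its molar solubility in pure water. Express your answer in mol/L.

Ag2S(s) <=> 2 Ag^+(aq) + S^2-(aq)
Ksp = [Ag^+]^2[S^2-]
Let s = molar solubility. Then [Ag^+] = 2s and [S^2-] = s.
Substituting: Ksp = (2s)^2s = 4s^3
Solving, s = (1.2 × 10^-49/4)^(1/3) = 3.1 × 10^-17 M

3.1 × 10^-17 M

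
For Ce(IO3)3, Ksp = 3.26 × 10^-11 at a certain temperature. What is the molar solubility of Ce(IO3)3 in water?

Ce(IO3)3(s) ⇌ Ce^3+ + 3 IO3^-
Ksp = [Ce^3+][IO3^-]^3
If s mol/L of Ce(IO3)3 dissolves, [Ce^3+] = s and [IO3^-] = 3s.
Ksp = s(3s)^3 = 27s^4
s^4 = 3.26 × 10^-11 / 27, so s = 1.05 x 10^-3 M

1.05 × 10^-3 M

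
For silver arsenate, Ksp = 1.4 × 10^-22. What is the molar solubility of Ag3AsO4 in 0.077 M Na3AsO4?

Ag3AsO4(s) ⇌ 3 Ag^+(aq) + AsO4^3-(aq)
Ksp = [Ag^+]^3[AsO4^3-]
If s mol/L dissolves here, [Ag^+] = 3s, [AsO4^3-] = 0.077 + s ≈ 0.077 (common-ion effect: AsO4^3- is already 0.077 M).
Ksp ≈ (3s)^3 × 0.077
s = 4.1 × 10^-8 M
Check: s = 4.1 × 10^-8 ≪ 0.077, so the approximation is valid.

s ≈ 4.1 × 10^-8 M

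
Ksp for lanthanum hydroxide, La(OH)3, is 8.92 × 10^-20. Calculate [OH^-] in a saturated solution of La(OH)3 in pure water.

La(OH)3(s) ⇌ La^3+(aq) + 3 OH^-(aq)
Ksp = [La^3+][OH^-]^3
If s mol/L of La(OH)3 dissolves, [La^3+] = s and [OH^-] = 3s.
Ksp = s(3s)^3 = 27s^4
s = (8.92 × 10^-20 / 27)^(1/4) = 7.581 × 10^-6 M
[OH^-] = 3s = 2.27 × 10^-5 M

[OH^-] = 2.27 x 10^-5 M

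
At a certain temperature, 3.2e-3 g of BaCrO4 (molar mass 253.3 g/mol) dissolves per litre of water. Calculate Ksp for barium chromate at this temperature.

Molar solubility s = (3.2 × 10^-3 g/L) / (253.3 g/mol) = 1.26 x 10^-5 M.
BaCrO4(s) <=> Ba^2+ + CrO4^2-
Let s = molar solubility. Then [Ba^2+] = s and [CrO4^2-] = s.
Ksp = [Ba^2+][CrO4^2-]
Ksp = s^2
Ksp = (1.26 x 10^-5)^2 = 1.6 × 10^-10

Ksp = 1.6 × 10^-10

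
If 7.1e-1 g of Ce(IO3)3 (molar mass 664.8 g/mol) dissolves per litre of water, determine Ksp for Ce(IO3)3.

3.5e-11

Molar solubility s = (7.1 × 10^-1 g/L) / (664.8 g/mol) = 1.07 x 10^-3 M.
Ce(IO3)3(s) <=> Ce^3+ + 3 IO3^-
With molar solubility s: [Ce^3+] = s, [IO3^-] = 3s.
Ksp = [Ce^3+][IO3^-]^3
So Ksp = s × (3s)^3 = 27s^4
With s = 1.07 × 10^-3: Ksp = 3.5 × 10^-11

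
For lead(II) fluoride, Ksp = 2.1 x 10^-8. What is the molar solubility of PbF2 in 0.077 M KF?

s = 3.5 x 10^-6 M

PbF2(s) ⇌ Pb^2+ + 2 F^-
Ksp = [Pb^2+][F^-]^2
Let s be the molar solubility in this solution. [Pb^2+] = s, [F^-] = 0.077 + 2s ≈ 0.077 (since F^- from KF dominates).
Ksp ≈ s × (0.077)^2
s = 3.5 × 10^-6 M
Check: 2s = 7.1 × 10^-6 ≪ 0.077, so the approximation is valid.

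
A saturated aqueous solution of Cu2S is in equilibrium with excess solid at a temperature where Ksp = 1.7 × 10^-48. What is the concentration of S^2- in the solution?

[S^2-] ≈ 7.5 x 10^-17 M

Cu2S(s) ⇌ 2 Cu^+(aq) + S^2-(aq)
Ksp = [Cu^+]^2[S^2-]
Let s = molar solubility. Then [Cu^+] = 2s and [S^2-] = s.
Ksp = (2s)^2s = 4s^3
Solving, s = (1.7 × 10^-48/4)^(1/3) = 7.52 x 10^-17 M
[S^2-] = s = 7.5 x 10^-17 M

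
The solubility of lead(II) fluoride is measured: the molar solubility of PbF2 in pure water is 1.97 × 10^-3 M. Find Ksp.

3.06e-8

PbF2(s) ⇌ Pb^2+ + 2 F^-
For each mole of PbF2 that dissolves: [Pb^2+] = s, [F^-] = 2s.
Ksp = [Pb^2+][F^-]^2
Ksp = s(2s)^2 = 4s^3
With s = 1.97 × 10^-3: Ksp = 3.06 × 10^-8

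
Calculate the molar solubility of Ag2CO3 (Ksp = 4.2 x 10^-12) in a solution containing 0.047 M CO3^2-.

s ≈ 4.7 × 10^-6 M

Ag2CO3(s) <=> 2 Ag^+(aq) + CO3^2-(aq)
Ksp = [Ag^+]^2[CO3^2-]
If s mol/L dissolves here, [Ag^+] = 2s, [CO3^2-] = 0.047 + s ≈ 0.047 (since the CO3^2- already present dominates).
Ksp ≈ (2s)^2 × 0.047
s = 4.7 × 10^-6 M
Check: s = 4.7 × 10^-6 ≪ 0.047, so the approximation is valid.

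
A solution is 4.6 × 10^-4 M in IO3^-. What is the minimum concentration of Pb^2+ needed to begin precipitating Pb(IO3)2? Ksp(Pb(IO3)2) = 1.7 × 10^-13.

[Pb^2+] ≈ 8.0 × 10^-7 M

Pb(IO3)2(s) ⇌ Pb^2+ + 2 IO3^-
Ksp = [Pb^2+][IO3^-]^2
Precipitation begins when Q = Ksp. With [IO3^-] = 4.6 × 10^-4 M:
1.7 × 10^-13 = (4.6 × 10^-4)^2 × [Pb^2+]
[Pb^2+] = (1.7 × 10^-13 / 2.12 x 10^-7) = 8.0 x 10^-7 M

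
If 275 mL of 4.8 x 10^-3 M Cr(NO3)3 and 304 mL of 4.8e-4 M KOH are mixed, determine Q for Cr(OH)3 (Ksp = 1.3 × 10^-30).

Q = 3.6 × 10^-14

Total volume = 275 + 304 = 579 mL.
[Cr^3+] = 4.8 × 10^-3 × (275/579) = 2.28 × 10^-3 M
[OH^-] = 4.8 × 10^-4 × (304/579) = 2.52 x 10^-4 M
Cr(OH)3(s) ⇌ Cr^3+(aq) + 3 OH^-(aq), so Q = [Cr^3+][OH^-]^3
Q = (2.28 × 10^-3)(2.52 × 10^-4)^3 = 3.6 x 10^-14
Q > Ksp, so Cr(OH)3 will precipitate.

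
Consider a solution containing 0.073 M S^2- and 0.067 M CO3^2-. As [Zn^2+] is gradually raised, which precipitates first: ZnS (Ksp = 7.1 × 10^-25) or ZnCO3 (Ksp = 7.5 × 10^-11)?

ZnS

Each salt begins to precipitate when Q = Ksp, i.e. when [Zn^2+] reaches its threshold.
For ZnS: 7.1 × 10^-25 = 0.073 × [Zn^2+]  ⇒  [Zn^2+] = 9.7 × 10^-24 M.
For ZnCO3: 7.5 × 10^-11 = 0.067 × [Zn^2+]  ⇒  [Zn^2+] = 1.1 × 10^-9 M.
The salt with the lower threshold [Zn^2+] precipitates first: ZnS.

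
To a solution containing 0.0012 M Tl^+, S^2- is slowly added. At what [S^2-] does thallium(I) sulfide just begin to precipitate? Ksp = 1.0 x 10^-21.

6.9 × 10^-16 M

Tl2S(s) ⇌ 2 Tl^+(aq) + S^2-(aq)
Ksp = [Tl^+]^2[S^2-]
Precipitation begins when Q = Ksp. With [Tl^+] = 0.0012 M:
1.0 x 10^-21 = (0.0012)^2 × [S^2-]
[S^2-] = (1.0 x 10^-21 / 1.44 x 10^-6) = 6.9 x 10^-16 M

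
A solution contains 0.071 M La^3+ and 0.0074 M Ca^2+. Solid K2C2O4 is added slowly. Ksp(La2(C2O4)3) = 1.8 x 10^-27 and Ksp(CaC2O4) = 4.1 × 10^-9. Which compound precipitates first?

La2(C2O4)3

Precipitation of each salt starts when its ion product equals its Ksp.
For La2(C2O4)3: 1.8 x 10^-27 = (0.071)^2 × [C2O4^2-]^3  ⇒  [C2O4^2-] = 7.1 × 10^-9 M.
For CaC2O4: 4.1 × 10^-9 = 0.0074 × [C2O4^2-]  ⇒  [C2O4^2-] = 5.5 x 10^-7 M.
The salt with the lower threshold [C2O4^2-] precipitates first: La2(C2O4)3.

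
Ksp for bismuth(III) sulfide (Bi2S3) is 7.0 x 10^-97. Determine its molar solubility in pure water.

s = 2.3e-20 M

Bi2S3(s) <=> 2 Bi^3+(aq) + 3 S^2-(aq)
Ksp = [Bi^3+]^2[S^2-]^3
For each mole of Bi2S3 that dissolves: [Bi^3+] = 2s, [S^2-] = 3s.
Ksp = (2s)^2(3s)^3 = 108s^5
s = (7.0 x 10^-97 / 108)^(1/5) = 2.3 x 10^-20 M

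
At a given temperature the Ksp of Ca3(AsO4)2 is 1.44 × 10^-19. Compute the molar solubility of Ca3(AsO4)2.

s ≈ 6.68 × 10^-5 M

Ca3(AsO4)2(s) ⇌ 3 Ca^2+(aq) + 2 AsO4^3-(aq)
Ksp = [Ca^2+]^3[AsO4^3-]^2
If s mol/L of Ca3(AsO4)2 dissolves, [Ca^2+] = 3s and [AsO4^3-] = 2s.
Substituting: Ksp = (3s)^3(2s)^2 = 108s^5
s = (1.44 × 10^-19 / 108)^(1/5) = 6.68 × 10^-5 M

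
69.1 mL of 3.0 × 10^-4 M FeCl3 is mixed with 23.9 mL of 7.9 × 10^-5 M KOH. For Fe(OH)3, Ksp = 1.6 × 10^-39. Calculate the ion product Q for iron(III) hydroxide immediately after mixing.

Total volume = 69.1 + 23.9 = 93 mL.
[Fe^3+] = 3.0 × 10^-4 × (69.1/93) = 2.23 x 10^-4 M
[OH^-] = 7.9 x 10^-5 × (23.9/93) = 2.03 × 10^-5 M
Fe(OH)3(s) ⇌ Fe^3+(aq) + 3 OH^-(aq), so Q = [Fe^3+][OH^-]^3
Q = (2.23 × 10^-4)(2.03 × 10^-5)^3 = 1.9 x 10^-18
Q > Ksp, so Fe(OH)3 will precipitate.

Q = 1.9 × 10^-18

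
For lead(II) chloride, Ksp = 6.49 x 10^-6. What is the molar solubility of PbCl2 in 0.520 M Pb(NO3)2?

1.77e-3 M

PbCl2(s) ⇌ Pb^2+(aq) + 2 Cl^-(aq)
Ksp = [Pb^2+][Cl^-]^2
Let s = moles of PbCl2 that dissolve per litre. [Pb^2+] = 0.520 + s ≈ 0.520, [Cl^-] = 2s (Ksp is small, so little additional dissolves).
Ksp ≈ 0.520 × (2s)^2
s = 1.77 × 10^-3 M
Check: s = 1.8 × 10^-3 ≪ 0.520, so the approximation is valid.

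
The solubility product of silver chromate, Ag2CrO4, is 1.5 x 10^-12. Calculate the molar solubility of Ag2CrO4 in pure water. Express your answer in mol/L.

Ag2CrO4(s) <=> 2 Ag^+(aq) + CrO4^2-(aq)
Ksp = [Ag^+]^2[CrO4^2-]
Let s = molar solubility. Then [Ag^+] = 2s and [CrO4^2-] = s.
Substituting: Ksp = (2s)^2s = 4s^3
Solving, s = (1.5 x 10^-12/4)^(1/3) = 7.2 × 10^-5 M

7.2 x 10^-5 M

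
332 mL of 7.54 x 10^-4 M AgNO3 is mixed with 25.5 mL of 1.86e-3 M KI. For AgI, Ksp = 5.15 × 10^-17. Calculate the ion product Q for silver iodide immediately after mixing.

Total volume = 332 + 25.5 = 357.5 mL.
[Ag^+] = 7.54 × 10^-4 × (332/357.5) = 7.002 x 10^-4 M
[I^-] = 1.86 × 10^-3 × (25.5/357.5) = 1.327 × 10^-4 M
AgI(s) <=> Ag^+(aq) + I^-(aq), so Q = [Ag^+][I^-]
Q = (7.002 x 10^-4)(1.327 x 10^-4) = 9.29 x 10^-8
Q > Ksp, so AgI will precipitate.

Q = 9.29 x 10^-8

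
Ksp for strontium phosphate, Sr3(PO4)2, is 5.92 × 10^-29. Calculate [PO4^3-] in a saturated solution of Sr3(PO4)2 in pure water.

1.77 × 10^-6 M

Sr3(PO4)2(s) ⇌ 3 Sr^2+ + 2 PO4^3-
Ksp = [Sr^2+]^3[PO4^3-]^2
If s mol/L of Sr3(PO4)2 dissolves, [Sr^2+] = 3s and [PO4^3-] = 2s.
Ksp = (3s)^3(2s)^2 = 108s^5
Solving, s = (5.92 × 10^-29/108)^(1/5) = 8.867 × 10^-7 M
[PO4^3-] = 2s = 1.77 × 10^-6 M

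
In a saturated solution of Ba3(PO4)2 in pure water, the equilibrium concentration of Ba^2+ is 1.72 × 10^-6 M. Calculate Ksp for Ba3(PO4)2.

6.69 x 10^-30

Ba3(PO4)2(s) ⇌ 3 Ba^2+ + 2 PO4^3-
Stoichiometry gives [PO4^3-] = (2/3)[Ba^2+] = 1.147 x 10^-6 M.
Ksp = [Ba^2+]^3[PO4^3-]^2
Ksp = (1.72 × 10^-6)^3 × (1.147 × 10^-6)^2 = 6.69 × 10^-30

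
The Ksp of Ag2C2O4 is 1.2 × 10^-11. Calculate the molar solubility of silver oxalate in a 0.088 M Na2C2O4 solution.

Ag2C2O4(s) ⇌ 2 Ag^+(aq) + C2O4^2-(aq)
Ksp = [Ag^+]^2[C2O4^2-]
Let s = moles of Ag2C2O4 that dissolve per litre. [Ag^+] = 2s, [C2O4^2-] = 0.088 + s ≈ 0.088 (since C2O4^2- from Na2C2O4 dominates).
Ksp ≈ (2s)^2 × 0.088
s = 5.8 × 10^-6 M
Check: s = 5.8 × 10^-6 ≪ 0.088, so the approximation is valid.

s = 5.8 × 10^-6 M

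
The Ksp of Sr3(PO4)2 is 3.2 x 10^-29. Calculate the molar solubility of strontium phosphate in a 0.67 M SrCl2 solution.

s = 5.2 × 10^-15 M

Sr3(PO4)2(s) <=> 3 Sr^2+(aq) + 2 PO4^3-(aq)
Ksp = [Sr^2+]^3[PO4^3-]^2
Let s = moles of Sr3(PO4)2 that dissolve per litre. [Sr^2+] = 0.67 + 3s ≈ 0.67, [PO4^3-] = 2s (since Sr^2+ from SrCl2 dominates).
Ksp ≈ (0.67)^3 × (2s)^2
s = 5.2 × 10^-15 M
Check: 3s = 1.5 x 10^-14 ≪ 0.67, so the approximation is valid.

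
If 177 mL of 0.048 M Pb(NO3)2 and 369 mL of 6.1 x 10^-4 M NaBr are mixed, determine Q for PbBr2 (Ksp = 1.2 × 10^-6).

2.6 × 10^-9

Total volume = 177 + 369 = 546 mL.
[Pb^2+] = 4.8 × 10^-2 × (177/546) = 1.56 x 10^-2 M
[Br^-] = 6.1 × 10^-4 × (369/546) = 4.12 × 10^-4 M
PbBr2(s) ⇌ Pb^2+(aq) + 2 Br^-(aq), so Q = [Pb^2+][Br^-]^2
Q = (1.56 × 10^-2)(4.12 × 10^-4)^2 = 2.6 x 10^-9
Q < Ksp, so no precipitate of PbBr2 forms.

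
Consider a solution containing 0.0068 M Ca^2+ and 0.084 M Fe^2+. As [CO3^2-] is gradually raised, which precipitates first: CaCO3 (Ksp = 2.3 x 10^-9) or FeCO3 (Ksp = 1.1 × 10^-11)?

Precipitation of each salt starts when its ion product equals its Ksp.
For CaCO3: 2.3 x 10^-9 = 0.0068 × [CO3^2-]  ⇒  [CO3^2-] = 3.4 x 10^-7 M.
For FeCO3: 1.1 × 10^-11 = 0.084 × [CO3^2-]  ⇒  [CO3^2-] = 1.3 × 10^-10 M.
The salt with the lower threshold [CO3^2-] precipitates first: FeCO3.

FeCO3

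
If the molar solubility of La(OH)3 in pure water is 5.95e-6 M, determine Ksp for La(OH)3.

La(OH)3(s) ⇌ La^3+ + 3 OH^-
Let s = molar solubility. Then [La^3+] = s and [OH^-] = 3s.
Ksp = [La^3+][OH^-]^3
So Ksp = s × (3s)^3 = 27s^4
With s = 5.95 × 10^-6: Ksp = 3.38 x 10^-20

Ksp = 3.38e-20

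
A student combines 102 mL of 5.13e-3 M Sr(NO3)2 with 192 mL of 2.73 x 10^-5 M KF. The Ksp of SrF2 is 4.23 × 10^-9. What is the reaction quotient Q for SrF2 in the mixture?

Total volume = 102 + 192 = 294 mL.
[Sr^2+] = 5.13 x 10^-3 × (102/294) = 1.780 x 10^-3 M
[F^-] = 2.73 × 10^-5 × (192/294) = 1.783 x 10^-5 M
SrF2(s) ⇌ Sr^2+ + 2 F^-, so Q = [Sr^2+][F^-]^2
Q = (1.780 x 10^-3)(1.783 × 10^-5)^2 = 5.66 x 10^-13
Q < Ksp, so no precipitate of SrF2 forms.

Q ≈ 5.66 × 10^-13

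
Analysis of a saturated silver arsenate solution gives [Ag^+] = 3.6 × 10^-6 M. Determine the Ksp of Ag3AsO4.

Ag3AsO4(s) <=> 3 Ag^+(aq) + AsO4^3-(aq)
Stoichiometry gives [AsO4^3-] = (1/3)[Ag^+] = 1.20 × 10^-6 M.
Ksp = [Ag^+]^3[AsO4^3-]
Ksp = (3.6 × 10^-6)^3 × 1.20 × 10^-6 = 5.6 × 10^-23

Ksp ≈ 5.6 × 10^-23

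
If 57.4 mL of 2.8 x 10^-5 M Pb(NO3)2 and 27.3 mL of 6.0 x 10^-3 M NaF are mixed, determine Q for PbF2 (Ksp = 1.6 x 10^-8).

Q ≈ 7.1 x 10^-11

Total volume = 57.4 + 27.3 = 84.7 mL.
[Pb^2+] = 2.8 x 10^-5 × (57.4/84.7) = 1.90 x 10^-5 M
[F^-] = 6.0 × 10^-3 × (27.3/84.7) = 1.93 × 10^-3 M
PbF2(s) ⇌ Pb^2+(aq) + 2 F^-(aq), so Q = [Pb^2+][F^-]^2
Q = (1.90 × 10^-5)(1.93 x 10^-3)^2 = 7.1 x 10^-11
Q < Ksp, so no precipitate of PbF2 forms.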